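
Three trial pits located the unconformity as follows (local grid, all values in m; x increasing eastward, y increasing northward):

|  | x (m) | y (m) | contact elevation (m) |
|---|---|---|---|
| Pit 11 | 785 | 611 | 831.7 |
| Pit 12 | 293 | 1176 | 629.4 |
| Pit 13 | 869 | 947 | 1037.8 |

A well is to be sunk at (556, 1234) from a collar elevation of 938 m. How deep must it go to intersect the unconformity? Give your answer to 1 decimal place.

Two edge vectors: Pit 11→Pit 12 = (-492, 565, -202.3), Pit 11→Pit 13 = (84, 336, 206.1).
Normal n = (Pit 11→Pit 12) × (Pit 11→Pit 13) = (184419.3, 84408, -212772).
So ∂z/∂x = −n_x/n_z = 0.866746 and ∂z/∂y = −n_y/n_z = 0.396706.
Intercept c from Pit 11: 831.7 − 680.40 − 242.39 = −91.08.
At (556, 1234): z_contact = 481.91 + 489.54 − 91.08 = 880.36 m.
Depth below ground = 938 − 880.36 = 57.6 m.

57.6 m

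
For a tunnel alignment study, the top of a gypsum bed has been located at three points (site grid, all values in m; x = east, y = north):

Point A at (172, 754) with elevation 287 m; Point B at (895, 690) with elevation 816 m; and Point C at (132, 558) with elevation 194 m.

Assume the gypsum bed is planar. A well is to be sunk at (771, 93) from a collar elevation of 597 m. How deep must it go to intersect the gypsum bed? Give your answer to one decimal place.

Two edge vectors: Point A→Point B = (723, -64, 529), Point A→Point C = (-40, -196, -93).
Normal n = (Point A→Point B) × (Point A→Point C) = (109636, 46079, -144268).
So ∂z/∂x = −n_x/n_z = 0.75995 and ∂z/∂y = −n_y/n_z = 0.31940.
Intercept c from Point A: 287 − 130.71 − 240.83 = −84.54.
At (771, 93): z_contact = 585.92 + 29.70 − 84.54 = 531.09 m.
Depth below ground = 597 − 531.09 = 65.9 m.

65.9 m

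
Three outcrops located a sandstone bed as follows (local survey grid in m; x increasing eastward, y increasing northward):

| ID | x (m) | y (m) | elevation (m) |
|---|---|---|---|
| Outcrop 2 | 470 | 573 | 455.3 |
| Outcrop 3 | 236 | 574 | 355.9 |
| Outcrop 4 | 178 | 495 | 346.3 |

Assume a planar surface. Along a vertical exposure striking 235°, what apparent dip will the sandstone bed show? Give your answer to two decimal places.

Two edge vectors: Outcrop 2→Outcrop 3 = (-234, 1, -99.4), Outcrop 2→Outcrop 4 = (-292, -78, -109).
Normal n = (Outcrop 2→Outcrop 3) × (Outcrop 2→Outcrop 4) = (-7862.2, 3518.8, 18544).
So ∂z/∂x = −n_x/n_z = 0.42398 and ∂z/∂y = −n_y/n_z = −0.18975.
Unit vector along 235° is (sin 235°, cos 235°) = (-0.8192, -0.5736).
Slope in that direction = a·(-0.8192) + b·(-0.5736) = −0.23846.
Apparent dip = arctan|0.23846| = 13.41° (true dip is 24.9°, so apparent ≤ true as expected).

13.41°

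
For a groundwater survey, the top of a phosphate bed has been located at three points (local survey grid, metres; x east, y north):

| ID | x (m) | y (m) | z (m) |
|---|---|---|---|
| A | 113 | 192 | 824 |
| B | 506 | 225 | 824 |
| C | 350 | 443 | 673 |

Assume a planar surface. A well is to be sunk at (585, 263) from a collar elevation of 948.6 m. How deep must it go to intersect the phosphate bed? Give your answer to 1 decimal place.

Let the plane be z = a·x + b·y + c.
B−A: 393a + 33b = 0;  C−A: 237a + 251b = −151.
Solving gives a = 0.05487, b = −0.65340.
Then c = 824 − a·113 − b·192 = 943.25.
At (585, 263): z_contact = 32.10 − 171.84 + 943.25 = 803.51 m.
Depth below ground = 948.6 − 803.51 = 145.1 m.

145.1 m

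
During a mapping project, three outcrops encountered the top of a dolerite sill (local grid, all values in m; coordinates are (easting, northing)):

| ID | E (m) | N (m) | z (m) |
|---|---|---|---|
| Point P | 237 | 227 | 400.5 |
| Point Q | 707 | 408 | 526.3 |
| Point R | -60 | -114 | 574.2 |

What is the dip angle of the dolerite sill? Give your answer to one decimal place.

52.8°

Two edge vectors: Point P→Point Q = (470, 181, 125.8), Point P→Point R = (-297, -341, 173.7).
Normal n = (Point P→Point Q) × (Point P→Point R) = (74337.5, -119001.6, -106513).
So ∂z/∂E = −n_x/n_z = 0.69792 and ∂z/∂N = −n_y/n_z = −1.11725.
Gradient magnitude |∇z| = √(a² + b²) = √(0.48709 + 1.24825) = 1.31732.
True dip = arctan(1.31732) = 52.8°, dipping toward NNW (azimuth ≈ 328°).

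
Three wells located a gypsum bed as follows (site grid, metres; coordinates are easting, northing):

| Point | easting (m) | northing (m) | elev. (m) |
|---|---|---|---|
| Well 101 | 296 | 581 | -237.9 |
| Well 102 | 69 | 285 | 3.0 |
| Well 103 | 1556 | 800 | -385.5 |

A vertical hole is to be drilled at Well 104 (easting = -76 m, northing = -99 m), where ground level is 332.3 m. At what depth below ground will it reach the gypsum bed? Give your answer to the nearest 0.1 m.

12.6 m

Two edge vectors: Well 101→Well 102 = (-227, -296, 240.9), Well 101→Well 103 = (1260, 219, -147.6).
Normal n = (Well 101→Well 102) × (Well 101→Well 103) = (-9067.5, 270028.8, 323247).
So ∂z/∂easting = −n_x/n_z = 0.028051 and ∂z/∂northing = −n_y/n_z = −0.835364.
Intercept c from Well 101: -237.9 − 8.30 + 485.35 = 239.14.
At (-76, -99): z_contact = −2.13 + 82.70 + 239.14 = 319.71 m.
Depth below ground = 332.3 − 319.71 = 12.6 m.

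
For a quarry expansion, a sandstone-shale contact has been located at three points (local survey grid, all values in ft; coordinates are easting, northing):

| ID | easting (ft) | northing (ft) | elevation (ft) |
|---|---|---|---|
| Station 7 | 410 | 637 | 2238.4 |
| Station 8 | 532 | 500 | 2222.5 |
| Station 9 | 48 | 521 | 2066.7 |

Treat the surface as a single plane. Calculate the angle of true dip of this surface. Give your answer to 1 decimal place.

Two edge vectors: Station 7→Station 8 = (122, -137, -15.9), Station 7→Station 9 = (-362, -116, -171.7).
Normal n = (Station 7→Station 8) × (Station 7→Station 9) = (21678.5, 26703.2, -63746).
So ∂z/∂easting = −n_x/n_z = 0.34008 and ∂z/∂northing = −n_y/n_z = 0.41890.
Gradient magnitude |∇z| = √(a² + b²) = √(0.11565 + 0.17548) = 0.53956.
True dip = arctan(0.53956) = 28.3°, dipping toward SW (azimuth ≈ 219°).

28.3°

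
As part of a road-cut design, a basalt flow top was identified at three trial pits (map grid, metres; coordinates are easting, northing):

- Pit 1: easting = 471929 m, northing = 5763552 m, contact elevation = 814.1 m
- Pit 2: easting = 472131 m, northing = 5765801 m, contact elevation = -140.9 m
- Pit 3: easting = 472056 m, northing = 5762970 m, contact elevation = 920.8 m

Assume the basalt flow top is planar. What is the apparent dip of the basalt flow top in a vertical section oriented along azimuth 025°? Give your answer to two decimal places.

33.11°

Two edge vectors: Pit 1→Pit 2 = (202, 2249, -955), Pit 1→Pit 3 = (127, -582, 106.7).
Normal n = (Pit 1→Pit 2) × (Pit 1→Pit 3) = (-315841.7, -142838.4, -403187).
So ∂z/∂easting = −n_x/n_z = −0.78336 and ∂z/∂northing = −n_y/n_z = −0.35427.
Unit vector along 025° is (sin 25°, cos 25°) = (0.4226, 0.9063).
Slope in that direction = a·(0.4226) + b·(0.9063) = −0.65214.
Apparent dip = arctan|0.65214| = 33.11° (true dip is 40.7°, so apparent ≤ true as expected).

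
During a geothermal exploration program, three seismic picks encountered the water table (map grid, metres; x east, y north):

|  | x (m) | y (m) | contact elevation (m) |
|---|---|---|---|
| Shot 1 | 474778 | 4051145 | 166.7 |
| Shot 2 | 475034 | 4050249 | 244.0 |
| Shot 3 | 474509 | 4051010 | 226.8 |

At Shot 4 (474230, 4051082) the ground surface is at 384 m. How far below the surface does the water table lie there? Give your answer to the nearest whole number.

Let the plane be z = a·x + b·y + c.
Shot 2−Shot 1: 256a − 896b = 77.3;  Shot 3−Shot 1: −269a − 135b = 60.1.
Solving gives a = −0.15753491, b = −0.13128230.
Then c = 166.7 − a·474778 − b·4051145 = 606804.42.
At (474230, 4051082): z_contact = −74707.8 − 531835.3 + 606804.42 = 261.3 m.
Depth below ground = 384 − 261.3 = 123 m.

123 m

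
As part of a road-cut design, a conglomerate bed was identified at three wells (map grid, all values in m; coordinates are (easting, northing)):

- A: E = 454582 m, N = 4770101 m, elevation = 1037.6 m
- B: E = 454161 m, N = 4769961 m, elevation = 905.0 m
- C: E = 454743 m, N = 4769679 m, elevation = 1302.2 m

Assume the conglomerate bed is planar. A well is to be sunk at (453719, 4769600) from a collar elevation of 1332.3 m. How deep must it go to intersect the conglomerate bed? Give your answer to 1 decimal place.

470.3 m

Let the plane be z = a·E + b·N + c.
B−A: −421a − 140b = −132.6;  C−A: 161a − 422b = 264.6.
Solving gives a = 0.464536818, b = −0.449785716.
Then c = 1037.6 − a·454582 − b·4770101 = 1935390.82.
At (453719, 4769600): z_contact = 210769.18 − 2145297.95 + 1935390.82 = 862.05 m.
Depth below ground = 1332.3 − 862.05 = 470.3 m.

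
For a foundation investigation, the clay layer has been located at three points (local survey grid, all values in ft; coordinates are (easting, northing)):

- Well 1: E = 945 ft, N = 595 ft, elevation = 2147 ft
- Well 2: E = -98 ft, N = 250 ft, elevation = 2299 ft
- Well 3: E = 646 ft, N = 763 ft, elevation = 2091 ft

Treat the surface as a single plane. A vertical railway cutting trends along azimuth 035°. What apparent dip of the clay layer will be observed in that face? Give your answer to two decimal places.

17.66°

Two edge vectors: Well 1→Well 2 = (-1043, -345, 152), Well 1→Well 3 = (-299, 168, -56).
Normal n = (Well 1→Well 2) × (Well 1→Well 3) = (-6216, -103856, -278379).
So ∂z/∂E = −n_x/n_z = −0.02233 and ∂z/∂N = −n_y/n_z = −0.37307.
Unit vector along 035° is (sin 35°, cos 35°) = (0.5736, 0.8192).
Slope in that direction = a·(0.5736) + b·(0.8192) = −0.31841.
Apparent dip = arctan|0.31841| = 17.66° (true dip is 20.5°, so apparent ≤ true as expected).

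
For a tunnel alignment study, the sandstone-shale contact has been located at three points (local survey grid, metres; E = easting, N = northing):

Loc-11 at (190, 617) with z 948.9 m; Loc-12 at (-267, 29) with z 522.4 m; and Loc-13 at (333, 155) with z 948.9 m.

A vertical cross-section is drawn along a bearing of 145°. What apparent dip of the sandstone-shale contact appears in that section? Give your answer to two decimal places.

Two edge vectors: Loc-11→Loc-12 = (-457, -588, -426.5), Loc-11→Loc-13 = (143, -462, 0).
Normal n = (Loc-11→Loc-12) × (Loc-11→Loc-13) = (-197043, -60989.5, 295218).
So ∂z/∂E = −n_x/n_z = 0.66745 and ∂z/∂N = −n_y/n_z = 0.20659.
Unit vector along 145° is (sin 145°, cos 145°) = (0.5736, -0.8192).
Slope in that direction = a·(0.5736) + b·(-0.8192) = 0.21360.
Apparent dip = arctan|0.21360| = 12.06° (true dip is 34.9°, so apparent ≤ true as expected).

12.06°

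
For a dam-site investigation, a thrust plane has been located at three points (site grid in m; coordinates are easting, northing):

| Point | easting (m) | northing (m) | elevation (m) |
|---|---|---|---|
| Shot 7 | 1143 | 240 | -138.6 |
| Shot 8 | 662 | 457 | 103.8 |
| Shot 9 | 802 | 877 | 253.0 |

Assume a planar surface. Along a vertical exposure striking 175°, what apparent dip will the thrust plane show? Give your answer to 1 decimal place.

25.6°

Let the plane be z = a·easting + b·northing + c.
Shot 8−Shot 7: −481a + 217b = 242.4;  Shot 9−Shot 7: −341a + 637b = 391.6.
Solving gives a = −0.29876, b = 0.45482.
Unit vector along 175° is (sin 175°, cos 175°) = (0.0872, -0.9962).
Slope in that direction = a·(0.0872) + b·(-0.9962) = −0.47913.
Apparent dip = arctan|0.47913| = 25.6° (true dip is 28.6°, so apparent ≤ true as expected).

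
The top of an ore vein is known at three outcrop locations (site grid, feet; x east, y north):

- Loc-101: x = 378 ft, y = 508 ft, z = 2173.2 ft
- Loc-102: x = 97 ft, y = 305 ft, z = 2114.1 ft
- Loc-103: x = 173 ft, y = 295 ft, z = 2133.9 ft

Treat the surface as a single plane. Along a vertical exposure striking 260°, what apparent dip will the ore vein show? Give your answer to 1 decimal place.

13.4°

Two edge vectors: Loc-101→Loc-102 = (-281, -203, -59.1), Loc-101→Loc-103 = (-205, -213, -39.3).
Normal n = (Loc-101→Loc-102) × (Loc-101→Loc-103) = (-4610.4, 1072.2, 18238).
So ∂z/∂x = −n_x/n_z = 0.25279 and ∂z/∂y = −n_y/n_z = −0.05879.
Unit vector along 260° is (sin 260°, cos 260°) = (-0.9848, -0.1736).
Slope in that direction = a·(-0.9848) + b·(-0.1736) = −0.23874.
Apparent dip = arctan|0.23874| = 13.4° (true dip is 14.5°, so apparent ≤ true as expected).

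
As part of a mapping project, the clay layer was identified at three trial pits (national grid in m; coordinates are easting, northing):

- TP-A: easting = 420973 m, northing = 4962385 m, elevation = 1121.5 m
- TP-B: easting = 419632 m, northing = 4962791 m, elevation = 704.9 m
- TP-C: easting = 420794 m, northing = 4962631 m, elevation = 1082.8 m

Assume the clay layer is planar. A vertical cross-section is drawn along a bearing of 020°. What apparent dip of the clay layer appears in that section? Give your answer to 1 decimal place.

11.2°

Two edge vectors: TP-A→TP-B = (-1341, 406, -416.6), TP-A→TP-C = (-179, 246, -38.7).
Normal n = (TP-A→TP-B) × (TP-A→TP-C) = (86771.4, 22674.7, -257212).
So ∂z/∂easting = −n_x/n_z = 0.33735 and ∂z/∂northing = −n_y/n_z = 0.08816.
Unit vector along 020° is (sin 20°, cos 20°) = (0.3420, 0.9397).
Slope in that direction = a·(0.3420) + b·(0.9397) = 0.19822.
Apparent dip = arctan|0.19822| = 11.2° (true dip is 19.2°, so apparent ≤ true as expected).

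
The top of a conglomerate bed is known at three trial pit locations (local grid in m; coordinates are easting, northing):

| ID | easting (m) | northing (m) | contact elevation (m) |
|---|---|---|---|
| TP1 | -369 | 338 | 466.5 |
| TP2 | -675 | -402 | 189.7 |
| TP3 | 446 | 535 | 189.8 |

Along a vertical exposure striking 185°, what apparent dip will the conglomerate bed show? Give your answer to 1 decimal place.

Two edge vectors: TP1→TP2 = (-306, -740, -276.8), TP1→TP3 = (815, 197, -276.7).
Normal n = (TP1→TP2) × (TP1→TP3) = (259287.6, -310262.2, 542818).
So ∂z/∂easting = −n_x/n_z = −0.47767 and ∂z/∂northing = −n_y/n_z = 0.57158.
Unit vector along 185° is (sin 185°, cos 185°) = (-0.0872, -0.9962).
Slope in that direction = a·(-0.0872) + b·(-0.9962) = −0.52777.
Apparent dip = arctan|0.52777| = 27.8° (true dip is 36.7°, so apparent ≤ true as expected).

27.8°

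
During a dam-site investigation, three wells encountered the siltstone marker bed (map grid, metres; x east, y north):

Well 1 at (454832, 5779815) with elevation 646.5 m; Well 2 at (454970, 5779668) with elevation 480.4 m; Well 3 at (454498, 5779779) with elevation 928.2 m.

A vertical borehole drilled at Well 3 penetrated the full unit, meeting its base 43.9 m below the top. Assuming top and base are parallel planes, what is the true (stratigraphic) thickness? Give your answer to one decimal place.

32.2 m

Let the plane be z = a·x + b·y + c.
Well 2−Well 1: 138a − 147b = −166.1;  Well 3−Well 1: −334a − 36b = 281.7.
Solving gives a = −0.87651, b = 0.30708.
|∇z| = √(a²+b²) = 0.92875, so dip δ = arctan(0.92875) = 42.88°.
True thickness = vertical thickness × cos δ = 43.9 × cos 42.88° = 32.2 m.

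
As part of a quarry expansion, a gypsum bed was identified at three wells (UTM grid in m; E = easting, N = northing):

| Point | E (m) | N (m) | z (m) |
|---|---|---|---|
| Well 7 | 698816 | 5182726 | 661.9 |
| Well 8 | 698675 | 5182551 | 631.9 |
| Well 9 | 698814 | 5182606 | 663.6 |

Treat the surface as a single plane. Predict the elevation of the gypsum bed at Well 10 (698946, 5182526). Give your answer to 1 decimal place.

696.1 m

Let the plane be z = a·E + b·N + c.
Well 8−Well 7: −141a − 175b = −30;  Well 9−Well 7: −2a − 120b = 1.7.
Solving gives a = 0.235214243, b = −0.018086904.
Then c = 661.9 − a·698816 − b·5182726 = −69970.11.
At (698946, 5182526): z = 164402.1 − 93735.9 − 69970.11 = 696.1 m.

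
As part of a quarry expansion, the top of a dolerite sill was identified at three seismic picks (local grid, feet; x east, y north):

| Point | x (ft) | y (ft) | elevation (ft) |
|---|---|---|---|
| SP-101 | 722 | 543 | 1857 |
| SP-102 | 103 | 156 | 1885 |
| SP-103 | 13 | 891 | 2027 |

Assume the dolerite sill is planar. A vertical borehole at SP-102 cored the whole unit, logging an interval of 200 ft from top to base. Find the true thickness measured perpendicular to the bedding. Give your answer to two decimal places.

Let the plane be z = a·x + b·y + c.
SP-102−SP-101: −619a − 387b = 28;  SP-103−SP-101: −709a + 348b = 170.
Solving gives a = −0.15422, b = 0.17431.
|∇z| = √(a²+b²) = 0.23274, so dip δ = arctan(0.23274) = 13.10°.
True thickness = vertical thickness × cos δ = 200 × cos 13.10° = 194.79 ft.

194.79 ft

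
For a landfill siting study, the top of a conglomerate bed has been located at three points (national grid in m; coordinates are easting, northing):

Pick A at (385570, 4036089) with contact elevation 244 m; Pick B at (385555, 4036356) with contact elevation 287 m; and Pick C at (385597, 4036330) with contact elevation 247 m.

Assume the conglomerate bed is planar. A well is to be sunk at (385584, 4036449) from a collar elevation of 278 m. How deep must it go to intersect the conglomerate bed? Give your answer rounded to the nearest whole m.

Two edge vectors: Pick A→Pick B = (-15, 267, 43), Pick A→Pick C = (27, 241, 3).
Normal n = (Pick A→Pick B) × (Pick A→Pick C) = (-9562, 1206, -10824).
So ∂z/∂easting = −n_x/n_z = −0.88340724 and ∂z/∂northing = −n_y/n_z = 0.11141907.
Intercept c from Pick A: 244 + 340615.33 − 449697.28 = −108837.95.
At (385584, 4036449): z_contact = −340627.7 + 449737.4 − 108837.95 = 271.7 m.
Depth below ground = 278 − 271.7 = 6 m.

6 m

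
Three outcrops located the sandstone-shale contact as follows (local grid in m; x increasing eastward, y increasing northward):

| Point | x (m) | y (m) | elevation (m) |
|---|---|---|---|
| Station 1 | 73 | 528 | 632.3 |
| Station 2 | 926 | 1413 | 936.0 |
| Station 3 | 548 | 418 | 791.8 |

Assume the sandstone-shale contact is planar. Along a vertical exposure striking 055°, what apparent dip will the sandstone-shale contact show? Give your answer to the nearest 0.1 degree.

Let the plane be z = a·x + b·y + c.
Station 2−Station 1: 853a + 885b = 303.7;  Station 3−Station 1: 475a − 110b = 159.5.
Solving gives a = 0.33948, b = 0.01595.
Unit vector along 055° is (sin 55°, cos 55°) = (0.8192, 0.5736).
Slope in that direction = a·(0.8192) + b·(0.5736) = 0.28724.
Apparent dip = arctan|0.28724| = 16.0° (true dip is 18.8°, so apparent ≤ true as expected).

16.0°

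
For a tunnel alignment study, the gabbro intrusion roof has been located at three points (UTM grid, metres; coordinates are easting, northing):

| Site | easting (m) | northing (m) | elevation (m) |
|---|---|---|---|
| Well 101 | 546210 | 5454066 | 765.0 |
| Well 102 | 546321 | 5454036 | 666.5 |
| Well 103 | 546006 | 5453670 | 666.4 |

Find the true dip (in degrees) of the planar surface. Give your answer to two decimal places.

Two edge vectors: Well 101→Well 102 = (111, -30, -98.5), Well 101→Well 103 = (-204, -396, -98.6).
Normal n = (Well 101→Well 102) × (Well 101→Well 103) = (-36048, 31038.6, -50076).
So ∂z/∂easting = −n_x/n_z = −0.71987 and ∂z/∂northing = −n_y/n_z = 0.61983.
Gradient magnitude |∇z| = √(a² + b²) = √(0.51821 + 0.38419) = 0.94995.
True dip = arctan(0.94995) = 43.53°, dipping toward SE (azimuth ≈ 131°).

43.53°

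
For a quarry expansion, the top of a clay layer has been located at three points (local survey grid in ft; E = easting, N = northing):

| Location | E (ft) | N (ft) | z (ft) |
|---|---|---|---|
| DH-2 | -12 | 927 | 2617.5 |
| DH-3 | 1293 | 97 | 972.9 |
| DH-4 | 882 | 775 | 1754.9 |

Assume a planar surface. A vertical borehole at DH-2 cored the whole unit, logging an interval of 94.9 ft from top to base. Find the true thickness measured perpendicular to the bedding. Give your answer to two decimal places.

64.93 ft

Let the plane be z = a·E + b·N + c.
DH-3−DH-2: 1305a − 830b = −1644.6;  DH-4−DH-2: 894a − 152b = −862.6.
Solving gives a = −0.85711, b = 0.63381.
|∇z| = √(a²+b²) = 1.06600, so dip δ = arctan(1.06600) = 46.83°.
True thickness = vertical thickness × cos δ = 94.9 × cos 46.83° = 64.93 ft.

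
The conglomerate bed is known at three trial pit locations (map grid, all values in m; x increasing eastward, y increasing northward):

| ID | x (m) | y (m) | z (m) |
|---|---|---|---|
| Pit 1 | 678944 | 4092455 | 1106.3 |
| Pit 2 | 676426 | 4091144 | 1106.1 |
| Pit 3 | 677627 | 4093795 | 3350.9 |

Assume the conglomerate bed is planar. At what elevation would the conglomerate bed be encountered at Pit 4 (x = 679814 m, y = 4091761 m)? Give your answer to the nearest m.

-165 m

Two edge vectors: Pit 1→Pit 2 = (-2518, -1311, -0.2), Pit 1→Pit 3 = (-1317, 1340, 2244.6).
Normal n = (Pit 1→Pit 2) × (Pit 1→Pit 3) = (-2942402.6, 5652166.2, -5100707).
So ∂z/∂x = −n_x/n_z = −0.57686172 and ∂z/∂y = −n_y/n_z = 1.10811427.
Intercept c from Pit 1: 1106.3 + 391656.80 − 4534907.77 = −4142144.67.
At (679814, 4091761): z = −392158.7 + 4534138.7 − 4142144.67 = -164.6 m.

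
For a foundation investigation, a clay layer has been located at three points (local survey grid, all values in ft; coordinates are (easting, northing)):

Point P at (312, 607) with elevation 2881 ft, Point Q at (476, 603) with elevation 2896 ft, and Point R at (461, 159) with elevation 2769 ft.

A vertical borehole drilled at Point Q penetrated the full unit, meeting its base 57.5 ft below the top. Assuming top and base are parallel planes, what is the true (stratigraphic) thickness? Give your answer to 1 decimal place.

Two edge vectors: Point P→Point Q = (164, -4, 15), Point P→Point R = (149, -448, -112).
Normal n = (Point P→Point Q) × (Point P→Point R) = (7168, 20603, -72876).
So ∂z/∂E = −n_x/n_z = 0.09836 and ∂z/∂N = −n_y/n_z = 0.28271.
|∇z| = √(a²+b²) = 0.29933, so dip δ = arctan(0.29933) = 16.66°.
True thickness = vertical thickness × cos δ = 57.5 × cos 16.66° = 55.1 ft.

55.1 ft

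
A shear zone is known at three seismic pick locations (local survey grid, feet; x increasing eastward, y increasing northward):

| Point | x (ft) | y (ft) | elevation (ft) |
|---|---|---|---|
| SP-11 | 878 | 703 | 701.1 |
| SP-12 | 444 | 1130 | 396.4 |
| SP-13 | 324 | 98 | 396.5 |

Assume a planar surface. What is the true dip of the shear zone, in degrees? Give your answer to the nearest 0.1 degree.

32.4°

Let the plane be z = a·x + b·y + c.
SP-12−SP-11: −434a + 427b = −304.7;  SP-13−SP-11: −554a − 605b = −304.6.
Solving gives a = 0.62991, b = −0.07334.
Gradient magnitude |∇z| = √(a² + b²) = √(0.39679 + 0.00538) = 0.63417.
True dip = arctan(0.63417) = 32.4°, dipping toward W (azimuth ≈ 277°).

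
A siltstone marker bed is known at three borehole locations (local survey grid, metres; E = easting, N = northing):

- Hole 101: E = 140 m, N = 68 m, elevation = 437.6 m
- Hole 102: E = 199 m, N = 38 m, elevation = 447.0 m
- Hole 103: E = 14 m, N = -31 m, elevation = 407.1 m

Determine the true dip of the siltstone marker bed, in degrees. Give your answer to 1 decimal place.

Two edge vectors: Hole 101→Hole 102 = (59, -30, 9.4), Hole 101→Hole 103 = (-126, -99, -30.5).
Normal n = (Hole 101→Hole 102) × (Hole 101→Hole 103) = (1845.6, 615.1, -9621).
So ∂z/∂E = −n_x/n_z = 0.19183 and ∂z/∂N = −n_y/n_z = 0.06393.
Gradient magnitude |∇z| = √(a² + b²) = √(0.03680 + 0.00409) = 0.20220.
True dip = arctan(0.20220) = 11.4°, dipping toward WSW (azimuth ≈ 252°).

11.4°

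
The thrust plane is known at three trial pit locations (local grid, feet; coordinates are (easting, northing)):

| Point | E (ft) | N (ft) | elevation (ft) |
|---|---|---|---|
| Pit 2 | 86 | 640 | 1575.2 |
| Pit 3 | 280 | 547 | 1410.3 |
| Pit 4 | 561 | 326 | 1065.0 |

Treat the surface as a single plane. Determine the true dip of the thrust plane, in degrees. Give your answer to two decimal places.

51.57°

Two edge vectors: Pit 2→Pit 3 = (194, -93, -164.9), Pit 2→Pit 4 = (475, -314, -510.2).
Normal n = (Pit 2→Pit 3) × (Pit 2→Pit 4) = (-4330, 20651.3, -16741).
So ∂z/∂E = −n_x/n_z = −0.25865 and ∂z/∂N = −n_y/n_z = 1.23358.
Gradient magnitude |∇z| = √(a² + b²) = √(0.06690 + 1.52171) = 1.26040.
True dip = arctan(1.26040) = 51.57°, dipping toward SSE (azimuth ≈ 168°).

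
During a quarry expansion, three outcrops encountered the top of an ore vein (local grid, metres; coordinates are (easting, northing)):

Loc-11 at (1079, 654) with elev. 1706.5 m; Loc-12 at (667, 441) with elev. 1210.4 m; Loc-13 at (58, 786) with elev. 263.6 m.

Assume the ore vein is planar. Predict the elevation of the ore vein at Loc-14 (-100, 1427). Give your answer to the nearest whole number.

-160 m

Two edge vectors: Loc-11→Loc-12 = (-412, -213, -496.1), Loc-11→Loc-13 = (-1021, 132, -1442.9).
Normal n = (Loc-11→Loc-12) × (Loc-11→Loc-13) = (372822.9, -87956.7, -271857).
So ∂z/∂E = −n_x/n_z = 1.37139 and ∂z/∂N = −n_y/n_z = −0.32354.
Intercept c from Loc-11: 1706.5 − 1479.73 + 211.60 = 438.36.
At (-100, 1427): z = −137.1 − 461.7 + 438.36 = -160.5 m.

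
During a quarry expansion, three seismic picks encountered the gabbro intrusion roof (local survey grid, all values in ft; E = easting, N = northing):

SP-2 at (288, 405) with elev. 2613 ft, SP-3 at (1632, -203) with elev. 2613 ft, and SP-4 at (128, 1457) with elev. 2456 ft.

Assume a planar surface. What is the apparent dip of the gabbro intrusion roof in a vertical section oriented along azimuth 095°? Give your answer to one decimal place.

3.3°

Two edge vectors: SP-2→SP-3 = (1344, -608, 0), SP-2→SP-4 = (-160, 1052, -157).
Normal n = (SP-2→SP-3) × (SP-2→SP-4) = (95456, 211008, 1316608).
So ∂z/∂E = −n_x/n_z = −0.07250 and ∂z/∂N = −n_y/n_z = −0.16027.
Unit vector along 095° is (sin 95°, cos 95°) = (0.9962, -0.0872).
Slope in that direction = a·(0.9962) + b·(-0.0872) = −0.05826.
Apparent dip = arctan|0.05826| = 3.3° (true dip is 10.0°, so apparent ≤ true as expected).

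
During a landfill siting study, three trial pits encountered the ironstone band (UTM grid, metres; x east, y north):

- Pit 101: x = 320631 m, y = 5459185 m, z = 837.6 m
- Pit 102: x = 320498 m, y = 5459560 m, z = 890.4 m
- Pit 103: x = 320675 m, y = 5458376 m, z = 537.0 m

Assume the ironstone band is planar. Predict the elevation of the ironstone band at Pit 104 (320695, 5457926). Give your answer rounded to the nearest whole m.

Two edge vectors: Pit 101→Pit 102 = (-133, 375, 52.8), Pit 101→Pit 103 = (44, -809, -300.6).
Normal n = (Pit 101→Pit 102) × (Pit 101→Pit 103) = (-70009.8, -37656.6, 91097).
So ∂z/∂x = −n_x/n_z = 0.76851927 and ∂z/∂y = −n_y/n_z = 0.41336817.
Intercept c from Pit 101: 837.6 − 246411.10 − 2256653.30 = −2502226.80.
At (320695, 5457926): z = 246460.3 + 2256132.9 − 2502226.80 = 366.4 m.

366 m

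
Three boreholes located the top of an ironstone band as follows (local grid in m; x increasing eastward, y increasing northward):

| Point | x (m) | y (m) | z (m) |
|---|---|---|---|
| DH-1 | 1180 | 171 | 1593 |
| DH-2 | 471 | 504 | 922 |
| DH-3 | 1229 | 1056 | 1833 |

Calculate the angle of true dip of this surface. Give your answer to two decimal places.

Two edge vectors: DH-1→DH-2 = (-709, 333, -671), DH-1→DH-3 = (49, 885, 240).
Normal n = (DH-1→DH-2) × (DH-1→DH-3) = (673755, 137281, -643782).
So ∂z/∂x = −n_x/n_z = 1.04656 and ∂z/∂y = −n_y/n_z = 0.21324.
Gradient magnitude |∇z| = √(a² + b²) = √(1.09528 + 0.04547) = 1.06806.
True dip = arctan(1.06806) = 46.88°, dipping toward WSW (azimuth ≈ 258°).

46.88°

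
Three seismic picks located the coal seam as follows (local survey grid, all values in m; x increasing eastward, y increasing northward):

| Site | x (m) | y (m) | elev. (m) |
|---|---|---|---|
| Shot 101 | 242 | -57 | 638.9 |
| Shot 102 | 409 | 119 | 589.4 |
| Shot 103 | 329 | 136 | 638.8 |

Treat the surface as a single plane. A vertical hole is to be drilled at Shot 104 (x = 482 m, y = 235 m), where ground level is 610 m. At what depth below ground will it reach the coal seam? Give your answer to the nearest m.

Let the plane be z = a·x + b·y + c.
Shot 102−Shot 101: 167a + 176b = −49.5;  Shot 103−Shot 101: 87a + 193b = −0.1.
Solving gives a = −0.56362, b = 0.25355.
Then c = 638.9 − a·242 − b·-57 = 789.75.
At (482, 235): z_contact = −271.7 + 59.6 + 789.75 = 577.7 m.
Depth below ground = 610 − 577.7 = 32 m.

32 m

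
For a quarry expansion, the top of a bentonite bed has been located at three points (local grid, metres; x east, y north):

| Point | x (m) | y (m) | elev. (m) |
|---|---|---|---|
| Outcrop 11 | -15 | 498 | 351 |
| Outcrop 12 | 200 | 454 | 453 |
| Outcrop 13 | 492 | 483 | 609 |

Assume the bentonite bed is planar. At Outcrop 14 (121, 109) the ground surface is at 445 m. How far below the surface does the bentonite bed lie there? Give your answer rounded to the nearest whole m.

101 m

Two edge vectors: Outcrop 11→Outcrop 12 = (215, -44, 102), Outcrop 11→Outcrop 13 = (507, -15, 258).
Normal n = (Outcrop 11→Outcrop 12) × (Outcrop 11→Outcrop 13) = (-9822, -3756, 19083).
So ∂z/∂x = −n_x/n_z = 0.51470 and ∂z/∂y = −n_y/n_z = 0.19682.
Intercept c from Outcrop 11: 351 + 7.72 − 98.02 = 260.70.
At (121, 109): z_contact = 62.3 + 21.5 + 260.70 = 344.4 m.
Depth below ground = 445 − 344.4 = 101 m.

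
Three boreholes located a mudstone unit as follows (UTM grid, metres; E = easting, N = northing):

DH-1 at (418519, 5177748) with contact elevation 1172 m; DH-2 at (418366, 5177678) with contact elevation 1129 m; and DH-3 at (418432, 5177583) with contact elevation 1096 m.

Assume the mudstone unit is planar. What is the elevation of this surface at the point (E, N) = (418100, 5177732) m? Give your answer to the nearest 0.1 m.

1126.6 m

Two edge vectors: DH-1→DH-2 = (-153, -70, -43), DH-1→DH-3 = (-87, -165, -76).
Normal n = (DH-1→DH-2) × (DH-1→DH-3) = (-1775, -7887, 19155).
So ∂z/∂E = −n_x/n_z = 0.092665100 and ∂z/∂N = −n_y/n_z = 0.411746280.
Intercept c from DH-1: 1172 − 38782.11 − 2131918.48 = −2169528.58.
At (418100, 5177732): z = 38743.3 + 2131911.9 − 2169528.58 = 1126.6 m.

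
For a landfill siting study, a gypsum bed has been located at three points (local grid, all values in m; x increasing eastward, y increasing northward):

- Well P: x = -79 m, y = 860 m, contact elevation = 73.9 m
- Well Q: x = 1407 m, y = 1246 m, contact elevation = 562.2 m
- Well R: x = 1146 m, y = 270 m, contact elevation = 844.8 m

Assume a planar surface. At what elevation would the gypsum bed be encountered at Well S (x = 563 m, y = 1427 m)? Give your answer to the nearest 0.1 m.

122.5 m

Let the plane be z = a·x + b·y + c.
Well Q−Well P: 1486a + 386b = 488.3;  Well R−Well P: 1225a − 590b = 770.9.
Solving gives a = 0.433957, b = −0.405597.
Then c = 73.9 − a·-79 − b·860 = 457.00.
At (563, 1427): z = 244.3 − 578.8 + 457.00 = 122.5 m.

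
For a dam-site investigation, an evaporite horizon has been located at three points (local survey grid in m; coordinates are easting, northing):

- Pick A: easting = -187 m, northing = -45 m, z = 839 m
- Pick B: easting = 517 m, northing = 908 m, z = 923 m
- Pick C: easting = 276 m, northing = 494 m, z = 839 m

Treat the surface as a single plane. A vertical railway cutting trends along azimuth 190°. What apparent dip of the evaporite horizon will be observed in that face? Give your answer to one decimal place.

Two edge vectors: Pick A→Pick B = (704, 953, 84), Pick A→Pick C = (463, 539, 0).
Normal n = (Pick A→Pick B) × (Pick A→Pick C) = (-45276, 38892, -61783).
So ∂z/∂easting = −n_x/n_z = −0.73282 and ∂z/∂northing = −n_y/n_z = 0.62949.
Unit vector along 190° is (sin 190°, cos 190°) = (-0.1736, -0.9848).
Slope in that direction = a·(-0.1736) + b·(-0.9848) = −0.49268.
Apparent dip = arctan|0.49268| = 26.2° (true dip is 44.0°, so apparent ≤ true as expected).

26.2°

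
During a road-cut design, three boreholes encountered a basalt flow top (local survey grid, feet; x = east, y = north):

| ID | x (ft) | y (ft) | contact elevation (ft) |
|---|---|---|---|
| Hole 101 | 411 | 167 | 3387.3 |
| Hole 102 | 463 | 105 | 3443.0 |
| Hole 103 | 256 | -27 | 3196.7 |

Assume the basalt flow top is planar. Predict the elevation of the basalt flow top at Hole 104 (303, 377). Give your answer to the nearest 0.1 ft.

Two edge vectors: Hole 101→Hole 102 = (52, -62, 55.7), Hole 101→Hole 103 = (-155, -194, -190.6).
Normal n = (Hole 101→Hole 102) × (Hole 101→Hole 103) = (22623, 1277.7, -19698).
So ∂z/∂x = −n_x/n_z = 1.14849 and ∂z/∂y = −n_y/n_z = 0.06486.
Intercept c from Hole 101: 3387.3 − 472.03 − 10.83 = 2904.44.
At (303, 377): z = 348.0 + 24.5 + 2904.44 = 3276.9 ft.

3276.9 ft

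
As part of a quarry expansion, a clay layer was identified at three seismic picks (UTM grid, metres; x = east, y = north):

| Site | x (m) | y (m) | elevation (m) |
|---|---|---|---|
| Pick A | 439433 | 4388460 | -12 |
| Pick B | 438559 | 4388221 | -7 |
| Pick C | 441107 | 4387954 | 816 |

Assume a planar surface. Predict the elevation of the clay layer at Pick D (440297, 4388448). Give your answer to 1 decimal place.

198.8 m

Two edge vectors: Pick A→Pick B = (-874, -239, 5), Pick A→Pick C = (1674, -506, 828).
Normal n = (Pick A→Pick B) × (Pick A→Pick C) = (-195362, 732042, 842330).
So ∂z/∂x = −n_x/n_z = 0.231930479 and ∂z/∂y = −n_y/n_z = −0.869067942.
Intercept c from Pick A: -12 − 101917.91 + 3813869.90 = 3711940.00.
At (440297, 4388448): z = 102118.3 − 3813859.5 + 3711940.00 = 198.8 m.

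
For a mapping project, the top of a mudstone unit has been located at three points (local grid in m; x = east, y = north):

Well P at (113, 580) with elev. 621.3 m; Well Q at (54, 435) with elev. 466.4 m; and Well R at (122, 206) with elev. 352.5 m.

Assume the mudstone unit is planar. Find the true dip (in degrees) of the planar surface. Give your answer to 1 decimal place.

Let the plane be z = a·x + b·y + c.
Well Q−Well P: −59a − 145b = −154.9;  Well R−Well P: 9a − 374b = −268.8.
Solving gives a = 0.81112, b = 0.73824.
Gradient magnitude |∇z| = √(a² + b²) = √(0.65791 + 0.54499) = 1.09677.
True dip = arctan(1.09677) = 47.6°, dipping toward SW (azimuth ≈ 228°).

47.6°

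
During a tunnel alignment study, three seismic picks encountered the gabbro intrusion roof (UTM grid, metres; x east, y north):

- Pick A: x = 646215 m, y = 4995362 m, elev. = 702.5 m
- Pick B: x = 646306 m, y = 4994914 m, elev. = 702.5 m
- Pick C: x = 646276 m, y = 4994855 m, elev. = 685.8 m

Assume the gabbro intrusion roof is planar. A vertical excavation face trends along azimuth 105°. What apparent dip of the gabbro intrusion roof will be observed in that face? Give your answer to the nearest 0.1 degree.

20.0°

Let the plane be z = a·x + b·y + c.
Pick B−Pick A: 91a − 448b = 0;  Pick C−Pick A: 61a − 507b = −16.7.
Solving gives a = 0.39777, b = 0.08080.
Unit vector along 105° is (sin 105°, cos 105°) = (0.9659, -0.2588).
Slope in that direction = a·(0.9659) + b·(-0.2588) = 0.36330.
Apparent dip = arctan|0.36330| = 20.0° (true dip is 22.1°, so apparent ≤ true as expected).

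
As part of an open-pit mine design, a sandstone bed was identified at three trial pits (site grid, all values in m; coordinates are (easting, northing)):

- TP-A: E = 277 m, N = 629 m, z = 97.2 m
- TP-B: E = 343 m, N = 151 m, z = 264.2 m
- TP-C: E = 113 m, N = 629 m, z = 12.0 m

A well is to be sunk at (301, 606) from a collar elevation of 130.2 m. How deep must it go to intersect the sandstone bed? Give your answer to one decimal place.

Two edge vectors: TP-A→TP-B = (66, -478, 167), TP-A→TP-C = (-164, 0, -85.2).
Normal n = (TP-A→TP-B) × (TP-A→TP-C) = (40725.6, -21764.8, -78392).
So ∂z/∂E = −n_x/n_z = 0.51951 and ∂z/∂N = −n_y/n_z = −0.27764.
Intercept c from TP-A: 97.2 − 143.90 + 174.64 = 127.93.
At (301, 606): z_contact = 156.37 − 168.25 + 127.93 = 116.05 m.
Depth below ground = 130.2 − 116.05 = 14.1 m.

14.1 m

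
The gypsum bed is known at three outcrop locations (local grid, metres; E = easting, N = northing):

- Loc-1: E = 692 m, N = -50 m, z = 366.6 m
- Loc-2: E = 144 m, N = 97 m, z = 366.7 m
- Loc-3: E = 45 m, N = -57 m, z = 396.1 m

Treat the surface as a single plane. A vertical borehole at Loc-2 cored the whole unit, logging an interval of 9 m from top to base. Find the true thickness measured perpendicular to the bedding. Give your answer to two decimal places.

Let the plane be z = a·E + b·N + c.
Loc-2−Loc-1: −548a + 147b = 0.1;  Loc-3−Loc-1: −647a − 7b = 29.5.
Solving gives a = −0.04383, b = −0.16273.
|∇z| = √(a²+b²) = 0.16853, so dip δ = arctan(0.16853) = 9.57°.
True thickness = vertical thickness × cos δ = 9 × cos 9.57° = 8.87 m.

8.87 m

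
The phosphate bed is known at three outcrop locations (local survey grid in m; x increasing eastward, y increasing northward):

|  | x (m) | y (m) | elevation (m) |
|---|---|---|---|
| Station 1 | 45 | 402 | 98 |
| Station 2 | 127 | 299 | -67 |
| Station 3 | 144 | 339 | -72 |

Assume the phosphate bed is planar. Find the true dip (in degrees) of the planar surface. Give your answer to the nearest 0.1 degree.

56.2°

Two edge vectors: Station 1→Station 2 = (82, -103, -165), Station 1→Station 3 = (99, -63, -170).
Normal n = (Station 1→Station 2) × (Station 1→Station 3) = (7115, -2395, 5031).
So ∂z/∂x = −n_x/n_z = −1.41423 and ∂z/∂y = −n_y/n_z = 0.47605.
Gradient magnitude |∇z| = √(a² + b²) = √(2.00005 + 0.22662) = 1.49220.
True dip = arctan(1.49220) = 56.2°, dipping toward ESE (azimuth ≈ 109°).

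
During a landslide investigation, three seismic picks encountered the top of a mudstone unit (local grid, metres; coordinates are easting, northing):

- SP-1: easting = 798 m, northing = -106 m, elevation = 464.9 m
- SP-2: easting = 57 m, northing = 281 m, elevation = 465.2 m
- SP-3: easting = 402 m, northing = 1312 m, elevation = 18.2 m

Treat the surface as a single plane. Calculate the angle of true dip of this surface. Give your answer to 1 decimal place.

22.6°

Two edge vectors: SP-1→SP-2 = (-741, 387, 0.3), SP-1→SP-3 = (-396, 1418, -446.7).
Normal n = (SP-1→SP-2) × (SP-1→SP-3) = (-173298.3, -331123.5, -897486).
So ∂z/∂easting = −n_x/n_z = −0.19309 and ∂z/∂northing = −n_y/n_z = −0.36895.
Gradient magnitude |∇z| = √(a² + b²) = √(0.03728 + 0.13612) = 0.41642.
True dip = arctan(0.41642) = 22.6°, dipping toward NNE (azimuth ≈ 028°).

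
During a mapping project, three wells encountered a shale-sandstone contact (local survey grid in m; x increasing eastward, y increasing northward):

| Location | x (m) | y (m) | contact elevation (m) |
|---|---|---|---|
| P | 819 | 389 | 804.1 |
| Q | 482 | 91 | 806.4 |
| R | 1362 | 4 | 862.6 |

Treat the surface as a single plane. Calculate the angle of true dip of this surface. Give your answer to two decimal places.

5.23°

Two edge vectors: P→Q = (-337, -298, 2.3), P→R = (543, -385, 58.5).
Normal n = (P→Q) × (P→R) = (-16547.5, 20963.4, 291559).
So ∂z/∂x = −n_x/n_z = 0.05676 and ∂z/∂y = −n_y/n_z = −0.07190.
Gradient magnitude |∇z| = √(a² + b²) = √(0.00322 + 0.00517) = 0.09160.
True dip = arctan(0.09160) = 5.23°, dipping toward NW (azimuth ≈ 322°).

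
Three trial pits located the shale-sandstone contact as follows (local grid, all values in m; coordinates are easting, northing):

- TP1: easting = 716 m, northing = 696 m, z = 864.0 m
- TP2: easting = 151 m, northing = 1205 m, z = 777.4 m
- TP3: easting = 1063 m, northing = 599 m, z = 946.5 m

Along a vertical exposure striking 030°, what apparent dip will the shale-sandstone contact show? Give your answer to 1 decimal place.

Let the plane be z = a·easting + b·northing + c.
TP2−TP1: −565a + 509b = −86.6;  TP3−TP1: 347a − 97b = 82.5.
Solving gives a = 0.27576, b = 0.13596.
Unit vector along 030° is (sin 30°, cos 30°) = (0.5000, 0.8660).
Slope in that direction = a·(0.5000) + b·(0.8660) = 0.25562.
Apparent dip = arctan|0.25562| = 14.3° (true dip is 17.1°, so apparent ≤ true as expected).

14.3°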